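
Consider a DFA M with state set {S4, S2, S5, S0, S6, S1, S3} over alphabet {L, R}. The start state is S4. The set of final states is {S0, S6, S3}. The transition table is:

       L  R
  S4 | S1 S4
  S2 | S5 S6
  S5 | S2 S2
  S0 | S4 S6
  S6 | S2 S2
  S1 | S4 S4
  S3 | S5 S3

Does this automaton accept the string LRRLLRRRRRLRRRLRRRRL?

No

start at S4
read 'L': S4 → S1
read 'R': S1 → S4
read 'R': S4 → S4
read 'L': S4 → S1
read 'L': S1 → S4
read 'R': S4 → S4
read 'R': S4 → S4
read 'R': S4 → S4
read 'R': S4 → S4
read 'R': S4 → S4
read 'L': S4 → S1
read 'R': S1 → S4
read 'R': S4 → S4
read 'R': S4 → S4
read 'L': S4 → S1
read 'R': S1 → S4
read 'R': S4 → S4
read 'R': S4 → S4
read 'R': S4 → S4
read 'L': S4 → S1
End state S1 is not accepting.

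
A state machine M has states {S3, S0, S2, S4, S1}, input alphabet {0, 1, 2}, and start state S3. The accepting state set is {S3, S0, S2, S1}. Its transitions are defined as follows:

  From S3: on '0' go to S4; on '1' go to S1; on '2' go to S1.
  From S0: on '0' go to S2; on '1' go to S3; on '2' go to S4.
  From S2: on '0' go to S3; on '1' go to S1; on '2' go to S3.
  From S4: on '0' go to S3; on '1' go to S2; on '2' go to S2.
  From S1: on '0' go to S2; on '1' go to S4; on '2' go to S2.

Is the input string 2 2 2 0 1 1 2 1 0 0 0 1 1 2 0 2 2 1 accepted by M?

Yes

S3 → S1 → S2 → S3 → S4 → S2 → S1 → S2 → S1 → S2 → S3 → S4 → S2 → S1 → S2 → S3 → S1 → S2 → S1
End state S1 is accepting.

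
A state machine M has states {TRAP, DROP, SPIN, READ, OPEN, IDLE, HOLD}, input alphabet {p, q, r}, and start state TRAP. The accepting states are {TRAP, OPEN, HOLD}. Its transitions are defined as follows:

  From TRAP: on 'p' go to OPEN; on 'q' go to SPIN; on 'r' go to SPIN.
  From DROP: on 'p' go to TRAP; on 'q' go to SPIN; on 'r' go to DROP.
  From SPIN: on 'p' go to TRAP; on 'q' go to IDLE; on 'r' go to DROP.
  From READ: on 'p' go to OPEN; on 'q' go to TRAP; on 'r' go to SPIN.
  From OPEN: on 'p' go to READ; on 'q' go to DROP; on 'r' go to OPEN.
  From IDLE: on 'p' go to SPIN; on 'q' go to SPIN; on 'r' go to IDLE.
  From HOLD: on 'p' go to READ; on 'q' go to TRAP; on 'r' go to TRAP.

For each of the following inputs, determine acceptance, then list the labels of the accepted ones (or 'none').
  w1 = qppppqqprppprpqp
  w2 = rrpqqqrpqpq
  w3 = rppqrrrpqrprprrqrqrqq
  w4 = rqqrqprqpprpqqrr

w1

w1:
  start at TRAP
  read 'q': TRAP → SPIN
  read 'p': SPIN → TRAP
  read 'p': TRAP → OPEN
  read 'p': OPEN → READ
  read 'p': READ → OPEN
  read 'q': OPEN → DROP
  read 'q': DROP → SPIN
  read 'p': SPIN → TRAP
  read 'r': TRAP → SPIN
  read 'p': SPIN → TRAP
  read 'p': TRAP → OPEN
  read 'p': OPEN → READ
  read 'r': READ → SPIN
  read 'p': SPIN → TRAP
  read 'q': TRAP → SPIN
  read 'p': SPIN → TRAP
  end TRAP, accepted
w2:
  start at TRAP
  read 'r': TRAP → SPIN
  read 'r': SPIN → DROP
  read 'p': DROP → TRAP
  read 'q': TRAP → SPIN
  read 'q': SPIN → IDLE
  read 'q': IDLE → SPIN
  read 'r': SPIN → DROP
  read 'p': DROP → TRAP
  read 'q': TRAP → SPIN
  read 'p': SPIN → TRAP
  read 'q': TRAP → SPIN
  end SPIN, rejected
w3:
  start at TRAP
  read 'r': TRAP → SPIN
  read 'p': SPIN → TRAP
  read 'p': TRAP → OPEN
  read 'q': OPEN → DROP
  read 'r': DROP → DROP
  read 'r': DROP → DROP
  read 'r': DROP → DROP
  read 'p': DROP → TRAP
  read 'q': TRAP → SPIN
  read 'r': SPIN → DROP
  read 'p': DROP → TRAP
  read 'r': TRAP → SPIN
  read 'p': SPIN → TRAP
  read 'r': TRAP → SPIN
  read 'r': SPIN → DROP
  read 'q': DROP → SPIN
  read 'r': SPIN → DROP
  read 'q': DROP → SPIN
  read 'r': SPIN → DROP
  read 'q': DROP → SPIN
  read 'q': SPIN → IDLE
  end IDLE, rejected
w4:
  start at TRAP
  read 'r': TRAP → SPIN
  read 'q': SPIN → IDLE
  read 'q': IDLE → SPIN
  read 'r': SPIN → DROP
  read 'q': DROP → SPIN
  read 'p': SPIN → TRAP
  read 'r': TRAP → SPIN
  read 'q': SPIN → IDLE
  read 'p': IDLE → SPIN
  read 'p': SPIN → TRAP
  read 'r': TRAP → SPIN
  read 'p': SPIN → TRAP
  read 'q': TRAP → SPIN
  read 'q': SPIN → IDLE
  read 'r': IDLE → IDLE
  read 'r': IDLE → IDLE
  end IDLE, rejected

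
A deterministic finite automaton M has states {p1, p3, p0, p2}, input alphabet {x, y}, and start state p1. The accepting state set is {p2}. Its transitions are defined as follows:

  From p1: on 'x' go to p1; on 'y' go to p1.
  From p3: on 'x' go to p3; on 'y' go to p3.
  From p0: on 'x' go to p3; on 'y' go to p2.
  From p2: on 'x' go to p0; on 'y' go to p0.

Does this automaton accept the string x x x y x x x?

No

start at p1
read 'x': p1 → p1
read 'x': p1 → p1
read 'x': p1 → p1
read 'y': p1 → p1
read 'x': p1 → p1
read 'x': p1 → p1
read 'x': p1 → p1
End state p1 is not accepting.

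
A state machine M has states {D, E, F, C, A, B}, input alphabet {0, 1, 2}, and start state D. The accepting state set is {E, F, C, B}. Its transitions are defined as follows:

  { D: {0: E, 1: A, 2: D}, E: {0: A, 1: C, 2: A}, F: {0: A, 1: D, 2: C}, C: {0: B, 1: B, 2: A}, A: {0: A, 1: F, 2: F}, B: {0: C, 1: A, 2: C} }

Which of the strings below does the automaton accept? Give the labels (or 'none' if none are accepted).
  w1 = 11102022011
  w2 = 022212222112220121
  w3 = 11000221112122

w1, w2

w1: D → A → F → D → E → A → A → F → C → B → A → F  → end F, accepted
w2: D → E → A → F → C → B → C → A → F → C → B → A → F → C → A → A → F → C → B  → end B, accepted
w3: D → A → F → A → A → A → F → C → B → A → F → C → B → C → A  → end A, rejected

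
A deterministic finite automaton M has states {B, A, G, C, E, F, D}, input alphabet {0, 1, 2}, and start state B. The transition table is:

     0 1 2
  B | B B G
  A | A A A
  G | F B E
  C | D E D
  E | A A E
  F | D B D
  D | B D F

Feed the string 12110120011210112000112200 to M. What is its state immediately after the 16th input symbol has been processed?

B

Trace: B -1-> B -2-> G -1-> B -1-> B -0-> B -1-> B -2-> G -0-> F -0-> D -1-> D -1-> D -2-> F -1-> B -0-> B -1-> B -1-> B
After 16 symbols: B.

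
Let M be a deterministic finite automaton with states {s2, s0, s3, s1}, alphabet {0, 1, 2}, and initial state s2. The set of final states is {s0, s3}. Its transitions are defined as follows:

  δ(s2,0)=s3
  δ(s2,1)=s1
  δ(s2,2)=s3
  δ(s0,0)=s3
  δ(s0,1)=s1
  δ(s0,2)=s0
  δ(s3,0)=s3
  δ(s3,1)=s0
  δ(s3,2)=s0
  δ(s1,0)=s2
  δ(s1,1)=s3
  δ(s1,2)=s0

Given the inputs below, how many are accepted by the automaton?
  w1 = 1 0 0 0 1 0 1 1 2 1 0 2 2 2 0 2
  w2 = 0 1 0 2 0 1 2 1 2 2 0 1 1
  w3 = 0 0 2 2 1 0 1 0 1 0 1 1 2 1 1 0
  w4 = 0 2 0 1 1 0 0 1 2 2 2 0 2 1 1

3

w1:
  start at s2
  read '1': s2 → s1
  read '0': s1 → s2
  read '0': s2 → s3
  read '0': s3 → s3
  read '1': s3 → s0
  read '0': s0 → s3
  read '1': s3 → s0
  read '1': s0 → s1
  read '2': s1 → s0
  read '1': s0 → s1
  read '0': s1 → s2
  read '2': s2 → s3
  read '2': s3 → s0
  read '2': s0 → s0
  read '0': s0 → s3
  read '2': s3 → s0
  end s0, accepted
w2:
  start at s2
  read '0': s2 → s3
  read '1': s3 → s0
  read '0': s0 → s3
  read '2': s3 → s0
  read '0': s0 → s3
  read '1': s3 → s0
  read '2': s0 → s0
  read '1': s0 → s1
  read '2': s1 → s0
  read '2': s0 → s0
  read '0': s0 → s3
  read '1': s3 → s0
  read '1': s0 → s1
  end s1, rejected
w3:
  start at s2
  read '0': s2 → s3
  read '0': s3 → s3
  read '2': s3 → s0
  read '2': s0 → s0
  read '1': s0 → s1
  read '0': s1 → s2
  read '1': s2 → s1
  read '0': s1 → s2
  read '1': s2 → s1
  read '0': s1 → s2
  read '1': s2 → s1
  read '1': s1 → s3
  read '2': s3 → s0
  read '1': s0 → s1
  read '1': s1 → s3
  read '0': s3 → s3
  end s3, accepted
w4:
  start at s2
  read '0': s2 → s3
  read '2': s3 → s0
  read '0': s0 → s3
  read '1': s3 → s0
  read '1': s0 → s1
  read '0': s1 → s2
  read '0': s2 → s3
  read '1': s3 → s0
  read '2': s0 → s0
  read '2': s0 → s0
  read '2': s0 → s0
  read '0': s0 → s3
  read '2': s3 → s0
  read '1': s0 → s1
  read '1': s1 → s3
  end s3, accepted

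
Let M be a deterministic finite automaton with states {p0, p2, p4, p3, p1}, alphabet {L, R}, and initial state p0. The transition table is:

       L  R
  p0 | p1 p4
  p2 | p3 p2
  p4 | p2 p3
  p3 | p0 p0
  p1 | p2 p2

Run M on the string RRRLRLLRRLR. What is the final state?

p4

Trace: p0 -R-> p4 -R-> p3 -R-> p0 -L-> p1 -R-> p2 -L-> p3 -L-> p0 -R-> p4 -R-> p3 -L-> p0 -R-> p4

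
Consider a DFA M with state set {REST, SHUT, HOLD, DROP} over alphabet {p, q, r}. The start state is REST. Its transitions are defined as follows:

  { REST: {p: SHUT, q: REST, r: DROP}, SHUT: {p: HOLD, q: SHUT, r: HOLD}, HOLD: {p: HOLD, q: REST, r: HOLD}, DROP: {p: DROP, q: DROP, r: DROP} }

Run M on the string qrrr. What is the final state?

DROP

REST → REST → DROP → DROP → DROP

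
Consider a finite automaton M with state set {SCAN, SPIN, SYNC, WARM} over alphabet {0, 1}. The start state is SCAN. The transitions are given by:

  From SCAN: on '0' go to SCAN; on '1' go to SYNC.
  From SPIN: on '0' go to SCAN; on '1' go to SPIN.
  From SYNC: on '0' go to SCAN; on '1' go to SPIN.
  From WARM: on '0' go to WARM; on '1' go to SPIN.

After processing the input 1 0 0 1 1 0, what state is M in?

SCAN

Trace: SCAN -1-> SYNC -0-> SCAN -0-> SCAN -1-> SYNC -1-> SPIN -0-> SCAN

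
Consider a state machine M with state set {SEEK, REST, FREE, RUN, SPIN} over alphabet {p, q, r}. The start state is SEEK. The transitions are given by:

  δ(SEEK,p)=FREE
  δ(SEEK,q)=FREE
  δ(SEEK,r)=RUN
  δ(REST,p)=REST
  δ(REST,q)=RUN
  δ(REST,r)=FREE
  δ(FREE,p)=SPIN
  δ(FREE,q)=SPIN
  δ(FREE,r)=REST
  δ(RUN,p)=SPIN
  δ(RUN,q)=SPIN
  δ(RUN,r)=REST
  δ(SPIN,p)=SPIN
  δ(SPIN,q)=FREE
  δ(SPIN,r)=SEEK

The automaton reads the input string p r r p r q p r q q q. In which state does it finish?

FREE

SEEK → FREE → REST → FREE → SPIN → SEEK → FREE → SPIN → SEEK → FREE → SPIN → FREE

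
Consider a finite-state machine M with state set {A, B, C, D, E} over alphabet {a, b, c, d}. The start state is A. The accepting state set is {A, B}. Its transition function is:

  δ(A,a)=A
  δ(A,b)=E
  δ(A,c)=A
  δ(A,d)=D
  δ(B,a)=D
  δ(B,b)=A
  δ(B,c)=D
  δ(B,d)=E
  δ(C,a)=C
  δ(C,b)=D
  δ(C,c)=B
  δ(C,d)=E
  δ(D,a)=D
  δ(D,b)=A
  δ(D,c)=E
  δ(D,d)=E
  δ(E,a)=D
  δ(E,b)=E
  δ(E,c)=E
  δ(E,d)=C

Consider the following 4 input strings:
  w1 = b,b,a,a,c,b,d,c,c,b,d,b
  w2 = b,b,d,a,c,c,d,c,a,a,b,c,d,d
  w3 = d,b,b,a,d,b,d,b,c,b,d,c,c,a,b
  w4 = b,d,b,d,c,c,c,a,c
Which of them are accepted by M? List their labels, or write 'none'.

w1, w3

w1: Trace: A -b-> E -b-> E -a-> D -a-> D -c-> E -b-> E -d-> C -c-> B -c-> D -b-> A -d-> D -b-> A  → end A, accepted
w2: Trace: A -b-> E -b-> E -d-> C -a-> C -c-> B -c-> D -d-> E -c-> E -a-> D -a-> D -b-> A -c-> A -d-> D -d-> E  → end E, rejected
w3: Trace: A -d-> D -b-> A -b-> E -a-> D -d-> E -b-> E -d-> C -b-> D -c-> E -b-> E -d-> C -c-> B -c-> D -a-> D -b-> A  → end A, accepted
w4: Trace: A -b-> E -d-> C -b-> D -d-> E -c-> E -c-> E -c-> E -a-> D -c-> E  → end E, rejected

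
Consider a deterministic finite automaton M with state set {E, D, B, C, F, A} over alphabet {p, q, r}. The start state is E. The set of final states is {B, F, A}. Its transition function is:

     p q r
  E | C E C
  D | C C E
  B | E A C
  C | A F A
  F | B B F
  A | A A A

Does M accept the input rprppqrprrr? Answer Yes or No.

start at E
read 'r': E → C
read 'p': C → A
read 'r': A → A
read 'p': A → A
read 'p': A → A
read 'q': A → A
read 'r': A → A
read 'p': A → A
read 'r': A → A
read 'r': A → A
read 'r': A → A
End state A is accepting.

Yes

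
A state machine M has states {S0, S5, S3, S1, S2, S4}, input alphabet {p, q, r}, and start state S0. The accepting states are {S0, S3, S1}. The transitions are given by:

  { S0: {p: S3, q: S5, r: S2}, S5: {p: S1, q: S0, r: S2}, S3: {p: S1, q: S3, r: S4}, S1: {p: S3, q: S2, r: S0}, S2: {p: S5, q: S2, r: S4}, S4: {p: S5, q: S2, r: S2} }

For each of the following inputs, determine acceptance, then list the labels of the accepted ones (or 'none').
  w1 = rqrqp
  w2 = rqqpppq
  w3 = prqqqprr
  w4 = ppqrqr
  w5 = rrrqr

w2

w1: S0 → S2 → S2 → S4 → S2 → S5  → end S5, rejected
w2: S0 → S2 → S2 → S2 → S5 → S1 → S3 → S3  → end S3, accepted
w3: S0 → S3 → S4 → S2 → S2 → S2 → S5 → S2 → S4  → end S4, rejected
w4: S0 → S3 → S1 → S2 → S4 → S2 → S4  → end S4, rejected
w5: S0 → S2 → S4 → S2 → S2 → S4  → end S4, rejected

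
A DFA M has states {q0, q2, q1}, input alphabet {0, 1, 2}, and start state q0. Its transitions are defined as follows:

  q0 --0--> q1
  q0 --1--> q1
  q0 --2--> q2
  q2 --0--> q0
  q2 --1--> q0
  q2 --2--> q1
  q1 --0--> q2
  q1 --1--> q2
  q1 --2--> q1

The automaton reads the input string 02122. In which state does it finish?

Trace: q0 -0-> q1 -2-> q1 -1-> q2 -2-> q1 -2-> q1

q1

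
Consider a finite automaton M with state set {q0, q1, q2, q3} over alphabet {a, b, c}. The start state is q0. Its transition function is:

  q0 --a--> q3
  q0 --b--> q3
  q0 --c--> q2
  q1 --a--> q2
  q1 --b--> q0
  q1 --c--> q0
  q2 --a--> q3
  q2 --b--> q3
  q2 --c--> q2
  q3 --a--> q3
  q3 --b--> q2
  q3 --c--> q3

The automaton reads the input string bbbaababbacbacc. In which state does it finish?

q3

Trace: q0 -b-> q3 -b-> q2 -b-> q3 -a-> q3 -a-> q3 -b-> q2 -a-> q3 -b-> q2 -b-> q3 -a-> q3 -c-> q3 -b-> q2 -a-> q3 -c-> q3 -c-> q3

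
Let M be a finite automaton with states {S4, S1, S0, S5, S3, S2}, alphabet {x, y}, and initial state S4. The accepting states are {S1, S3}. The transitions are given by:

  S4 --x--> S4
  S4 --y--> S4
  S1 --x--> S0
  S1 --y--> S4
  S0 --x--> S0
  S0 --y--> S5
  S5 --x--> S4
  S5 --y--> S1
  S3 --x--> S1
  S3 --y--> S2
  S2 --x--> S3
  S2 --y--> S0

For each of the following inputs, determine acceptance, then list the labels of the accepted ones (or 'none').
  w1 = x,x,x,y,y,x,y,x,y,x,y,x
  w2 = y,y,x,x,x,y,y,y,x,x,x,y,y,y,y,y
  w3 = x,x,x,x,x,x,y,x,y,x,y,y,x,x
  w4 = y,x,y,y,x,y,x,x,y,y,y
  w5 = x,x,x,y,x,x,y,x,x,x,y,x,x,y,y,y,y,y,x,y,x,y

w1: Trace: S4 -x-> S4 -x-> S4 -x-> S4 -y-> S4 -y-> S4 -x-> S4 -y-> S4 -x-> S4 -y-> S4 -x-> S4 -y-> S4 -x-> S4  → end S4, rejected
w2: Trace: S4 -y-> S4 -y-> S4 -x-> S4 -x-> S4 -x-> S4 -y-> S4 -y-> S4 -y-> S4 -x-> S4 -x-> S4 -x-> S4 -y-> S4 -y-> S4 -y-> S4 -y-> S4 -y-> S4  → end S4, rejected
w3: Trace: S4 -x-> S4 -x-> S4 -x-> S4 -x-> S4 -x-> S4 -x-> S4 -y-> S4 -x-> S4 -y-> S4 -x-> S4 -y-> S4 -y-> S4 -x-> S4 -x-> S4  → end S4, rejected
w4: Trace: S4 -y-> S4 -x-> S4 -y-> S4 -y-> S4 -x-> S4 -y-> S4 -x-> S4 -x-> S4 -y-> S4 -y-> S4 -y-> S4  → end S4, rejected
w5: Trace: S4 -x-> S4 -x-> S4 -x-> S4 -y-> S4 -x-> S4 -x-> S4 -y-> S4 -x-> S4 -x-> S4 -x-> S4 -y-> S4 -x-> S4 -x-> S4 -y-> S4 -y-> S4 -y-> S4 -y-> S4 -y-> S4 -x-> S4 -y-> S4 -x-> S4 -y-> S4  → end S4, rejected

none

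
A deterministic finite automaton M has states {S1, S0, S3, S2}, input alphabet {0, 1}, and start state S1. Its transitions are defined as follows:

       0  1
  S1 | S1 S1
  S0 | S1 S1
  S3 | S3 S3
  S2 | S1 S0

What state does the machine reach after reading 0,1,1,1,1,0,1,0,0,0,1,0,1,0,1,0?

S1

Trace: S1 -0-> S1 -1-> S1 -1-> S1 -1-> S1 -1-> S1 -0-> S1 -1-> S1 -0-> S1 -0-> S1 -0-> S1 -1-> S1 -0-> S1 -1-> S1 -0-> S1 -1-> S1 -0-> S1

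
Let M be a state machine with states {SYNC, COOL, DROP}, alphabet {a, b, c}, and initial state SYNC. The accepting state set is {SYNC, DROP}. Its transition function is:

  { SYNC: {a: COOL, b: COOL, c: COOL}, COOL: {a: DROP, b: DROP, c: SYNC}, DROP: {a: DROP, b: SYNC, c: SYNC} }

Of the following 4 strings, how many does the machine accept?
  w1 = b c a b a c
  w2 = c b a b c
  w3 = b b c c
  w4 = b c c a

2

w1:
  start at SYNC
  read 'b': SYNC → COOL
  read 'c': COOL → SYNC
  read 'a': SYNC → COOL
  read 'b': COOL → DROP
  read 'a': DROP → DROP
  read 'c': DROP → SYNC
  end SYNC, accepted
w2:
  start at SYNC
  read 'c': SYNC → COOL
  read 'b': COOL → DROP
  read 'a': DROP → DROP
  read 'b': DROP → SYNC
  read 'c': SYNC → COOL
  end COOL, rejected
w3:
  start at SYNC
  read 'b': SYNC → COOL
  read 'b': COOL → DROP
  read 'c': DROP → SYNC
  read 'c': SYNC → COOL
  end COOL, rejected
w4:
  start at SYNC
  read 'b': SYNC → COOL
  read 'c': COOL → SYNC
  read 'c': SYNC → COOL
  read 'a': COOL → DROP
  end DROP, accepted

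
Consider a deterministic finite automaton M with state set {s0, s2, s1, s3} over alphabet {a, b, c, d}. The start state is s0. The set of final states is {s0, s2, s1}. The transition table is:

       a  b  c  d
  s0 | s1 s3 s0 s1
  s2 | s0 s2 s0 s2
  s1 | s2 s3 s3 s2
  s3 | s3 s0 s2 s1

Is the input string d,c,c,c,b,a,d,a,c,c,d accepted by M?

start at s0
read 'd': s0 → s1
read 'c': s1 → s3
read 'c': s3 → s2
read 'c': s2 → s0
read 'b': s0 → s3
read 'a': s3 → s3
read 'd': s3 → s1
read 'a': s1 → s2
read 'c': s2 → s0
read 'c': s0 → s0
read 'd': s0 → s1
End state s1 is accepting.

Yes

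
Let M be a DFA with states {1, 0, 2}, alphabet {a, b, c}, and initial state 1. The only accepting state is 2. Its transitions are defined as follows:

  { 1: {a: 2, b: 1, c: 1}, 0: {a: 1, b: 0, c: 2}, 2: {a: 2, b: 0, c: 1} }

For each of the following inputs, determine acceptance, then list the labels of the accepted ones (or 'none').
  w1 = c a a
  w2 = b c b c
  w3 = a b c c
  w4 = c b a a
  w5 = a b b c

w1, w4, w5

w1: Trace: 1 -c-> 1 -a-> 2 -a-> 2  → end 2, accepted
w2: Trace: 1 -b-> 1 -c-> 1 -b-> 1 -c-> 1  → end 1, rejected
w3: Trace: 1 -a-> 2 -b-> 0 -c-> 2 -c-> 1  → end 1, rejected
w4: Trace: 1 -c-> 1 -b-> 1 -a-> 2 -a-> 2  → end 2, accepted
w5: Trace: 1 -a-> 2 -b-> 0 -b-> 0 -c-> 2  → end 2, accepted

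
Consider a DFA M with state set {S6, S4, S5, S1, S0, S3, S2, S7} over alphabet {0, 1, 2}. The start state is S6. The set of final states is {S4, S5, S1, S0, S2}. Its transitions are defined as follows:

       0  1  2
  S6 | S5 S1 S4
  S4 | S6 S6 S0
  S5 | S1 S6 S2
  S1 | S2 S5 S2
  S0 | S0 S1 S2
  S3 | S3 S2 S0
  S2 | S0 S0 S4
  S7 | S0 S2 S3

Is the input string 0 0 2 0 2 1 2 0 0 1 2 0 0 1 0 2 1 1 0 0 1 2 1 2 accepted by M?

Yes

start at S6
read '0': S6 → S5
read '0': S5 → S1
read '2': S1 → S2
read '0': S2 → S0
read '2': S0 → S2
read '1': S2 → S0
read '2': S0 → S2
read '0': S2 → S0
read '0': S0 → S0
read '1': S0 → S1
read '2': S1 → S2
read '0': S2 → S0
read '0': S0 → S0
read '1': S0 → S1
read '0': S1 → S2
read '2': S2 → S4
read '1': S4 → S6
read '1': S6 → S1
read '0': S1 → S2
read '0': S2 → S0
read '1': S0 → S1
read '2': S1 → S2
read '1': S2 → S0
read '2': S0 → S2
End state S2 is accepting.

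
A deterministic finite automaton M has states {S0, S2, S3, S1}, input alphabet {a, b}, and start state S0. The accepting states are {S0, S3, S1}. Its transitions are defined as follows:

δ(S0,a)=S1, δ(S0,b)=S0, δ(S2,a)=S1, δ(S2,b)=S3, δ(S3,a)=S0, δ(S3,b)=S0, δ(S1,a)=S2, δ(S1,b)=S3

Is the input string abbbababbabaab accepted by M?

S0 → S1 → S3 → S0 → S0 → S1 → S3 → S0 → S0 → S0 → S1 → S3 → S0 → S1 → S3
End state S3 is accepting.

Yes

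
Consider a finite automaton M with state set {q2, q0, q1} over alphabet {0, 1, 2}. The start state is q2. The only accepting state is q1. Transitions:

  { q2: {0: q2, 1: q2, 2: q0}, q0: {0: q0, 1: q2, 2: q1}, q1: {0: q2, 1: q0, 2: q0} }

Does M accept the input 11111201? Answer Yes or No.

No

start at q2
read '1': q2 → q2
read '1': q2 → q2
read '1': q2 → q2
read '1': q2 → q2
read '1': q2 → q2
read '2': q2 → q0
read '0': q0 → q0
read '1': q0 → q2
End state q2 is not accepting.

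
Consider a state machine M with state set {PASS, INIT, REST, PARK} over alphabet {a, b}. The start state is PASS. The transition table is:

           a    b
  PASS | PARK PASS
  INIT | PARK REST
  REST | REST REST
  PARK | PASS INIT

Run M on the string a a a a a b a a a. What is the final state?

PARK

start at PASS
read 'a': PASS → PARK
read 'a': PARK → PASS
read 'a': PASS → PARK
read 'a': PARK → PASS
read 'a': PASS → PARK
read 'b': PARK → INIT
read 'a': INIT → PARK
read 'a': PARK → PASS
read 'a': PASS → PARK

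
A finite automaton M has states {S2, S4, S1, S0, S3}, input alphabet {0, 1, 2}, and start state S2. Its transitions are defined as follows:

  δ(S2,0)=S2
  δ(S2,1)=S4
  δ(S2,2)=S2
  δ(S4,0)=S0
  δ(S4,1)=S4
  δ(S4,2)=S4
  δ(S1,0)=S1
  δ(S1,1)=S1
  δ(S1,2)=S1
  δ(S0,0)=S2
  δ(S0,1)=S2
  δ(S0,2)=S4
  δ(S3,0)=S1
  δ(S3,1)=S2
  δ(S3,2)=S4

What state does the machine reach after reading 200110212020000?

S2

start at S2
read '2': S2 → S2
read '0': S2 → S2
read '0': S2 → S2
read '1': S2 → S4
read '1': S4 → S4
read '0': S4 → S0
read '2': S0 → S4
read '1': S4 → S4
read '2': S4 → S4
read '0': S4 → S0
read '2': S0 → S4
read '0': S4 → S0
read '0': S0 → S2
read '0': S2 → S2
read '0': S2 → S2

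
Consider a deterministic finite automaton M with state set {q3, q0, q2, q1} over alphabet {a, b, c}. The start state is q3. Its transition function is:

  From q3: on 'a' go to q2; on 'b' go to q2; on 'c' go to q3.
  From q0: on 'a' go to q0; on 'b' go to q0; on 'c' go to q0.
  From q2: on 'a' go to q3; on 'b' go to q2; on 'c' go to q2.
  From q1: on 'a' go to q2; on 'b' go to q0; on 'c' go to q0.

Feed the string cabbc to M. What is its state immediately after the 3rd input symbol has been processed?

start at q3
read 'c': q3 → q3
read 'a': q3 → q2
read 'b': q2 → q2
After 3 symbols: q2.

q2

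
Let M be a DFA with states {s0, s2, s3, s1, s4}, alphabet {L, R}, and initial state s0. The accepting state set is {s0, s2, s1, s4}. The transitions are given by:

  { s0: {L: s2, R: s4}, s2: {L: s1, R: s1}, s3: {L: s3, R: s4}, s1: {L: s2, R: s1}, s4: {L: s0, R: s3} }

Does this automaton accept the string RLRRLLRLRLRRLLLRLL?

s0 → s4 → s0 → s4 → s3 → s3 → s3 → s4 → s0 → s4 → s0 → s4 → s3 → s3 → s3 → s3 → s4 → s0 → s2
End state s2 is accepting.

Yes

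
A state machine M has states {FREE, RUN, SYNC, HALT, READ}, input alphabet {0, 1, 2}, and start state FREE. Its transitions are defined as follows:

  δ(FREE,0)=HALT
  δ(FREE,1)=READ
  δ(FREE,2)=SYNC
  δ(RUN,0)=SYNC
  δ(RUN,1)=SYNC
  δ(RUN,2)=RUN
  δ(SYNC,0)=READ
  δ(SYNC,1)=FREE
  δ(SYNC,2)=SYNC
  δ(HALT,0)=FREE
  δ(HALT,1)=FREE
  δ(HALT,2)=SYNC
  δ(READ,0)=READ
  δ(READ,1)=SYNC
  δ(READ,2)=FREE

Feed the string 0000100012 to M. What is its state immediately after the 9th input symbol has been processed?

SYNC

Trace: FREE -0-> HALT -0-> FREE -0-> HALT -0-> FREE -1-> READ -0-> READ -0-> READ -0-> READ -1-> SYNC
After 9 symbols: SYNC.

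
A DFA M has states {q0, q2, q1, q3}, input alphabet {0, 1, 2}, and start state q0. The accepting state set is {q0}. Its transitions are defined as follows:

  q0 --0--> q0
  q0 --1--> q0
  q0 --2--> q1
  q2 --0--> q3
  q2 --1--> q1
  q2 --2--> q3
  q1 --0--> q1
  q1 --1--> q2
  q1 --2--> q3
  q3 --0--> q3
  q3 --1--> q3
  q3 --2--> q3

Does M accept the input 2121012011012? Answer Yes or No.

No

q0 → q1 → q2 → q3 → q3 → q3 → q3 → q3 → q3 → q3 → q3 → q3 → q3 → q3
End state q3 is not accepting.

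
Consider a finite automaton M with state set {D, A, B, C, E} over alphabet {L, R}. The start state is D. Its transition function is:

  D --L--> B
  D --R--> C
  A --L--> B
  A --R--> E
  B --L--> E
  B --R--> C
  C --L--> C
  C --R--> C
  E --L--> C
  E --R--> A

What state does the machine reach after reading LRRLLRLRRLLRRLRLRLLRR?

start at D
read 'L': D → B
read 'R': B → C
read 'R': C → C
read 'L': C → C
read 'L': C → C
read 'R': C → C
read 'L': C → C
read 'R': C → C
read 'R': C → C
read 'L': C → C
read 'L': C → C
read 'R': C → C
read 'R': C → C
read 'L': C → C
read 'R': C → C
read 'L': C → C
read 'R': C → C
read 'L': C → C
read 'L': C → C
read 'R': C → C
read 'R': C → C

C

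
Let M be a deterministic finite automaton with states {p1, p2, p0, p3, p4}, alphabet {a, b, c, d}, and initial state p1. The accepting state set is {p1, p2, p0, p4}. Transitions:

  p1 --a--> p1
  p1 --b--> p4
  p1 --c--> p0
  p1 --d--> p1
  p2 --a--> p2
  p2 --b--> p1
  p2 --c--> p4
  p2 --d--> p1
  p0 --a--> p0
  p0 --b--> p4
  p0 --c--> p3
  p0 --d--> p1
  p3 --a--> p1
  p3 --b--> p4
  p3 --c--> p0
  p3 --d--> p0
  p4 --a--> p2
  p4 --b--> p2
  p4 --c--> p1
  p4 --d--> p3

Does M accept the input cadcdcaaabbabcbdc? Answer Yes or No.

Trace: p1 -c-> p0 -a-> p0 -d-> p1 -c-> p0 -d-> p1 -c-> p0 -a-> p0 -a-> p0 -a-> p0 -b-> p4 -b-> p2 -a-> p2 -b-> p1 -c-> p0 -b-> p4 -d-> p3 -c-> p0
End state p0 is accepting.

Yes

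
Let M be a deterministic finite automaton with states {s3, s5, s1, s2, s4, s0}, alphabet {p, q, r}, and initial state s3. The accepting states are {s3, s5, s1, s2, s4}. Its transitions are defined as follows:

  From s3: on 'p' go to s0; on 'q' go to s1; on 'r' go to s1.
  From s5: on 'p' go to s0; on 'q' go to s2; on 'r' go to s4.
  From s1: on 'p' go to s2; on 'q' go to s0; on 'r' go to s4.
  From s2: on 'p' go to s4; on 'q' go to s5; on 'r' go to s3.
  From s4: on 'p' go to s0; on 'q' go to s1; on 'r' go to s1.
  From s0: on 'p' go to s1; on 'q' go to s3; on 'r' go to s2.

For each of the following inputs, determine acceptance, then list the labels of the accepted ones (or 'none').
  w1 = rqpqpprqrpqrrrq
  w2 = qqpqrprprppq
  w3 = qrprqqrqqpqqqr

w3

w1:
  start at s3
  read 'r': s3 → s1
  read 'q': s1 → s0
  read 'p': s0 → s1
  read 'q': s1 → s0
  read 'p': s0 → s1
  read 'p': s1 → s2
  read 'r': s2 → s3
  read 'q': s3 → s1
  read 'r': s1 → s4
  read 'p': s4 → s0
  read 'q': s0 → s3
  read 'r': s3 → s1
  read 'r': s1 → s4
  read 'r': s4 → s1
  read 'q': s1 → s0
  end s0, rejected
w2:
  start at s3
  read 'q': s3 → s1
  read 'q': s1 → s0
  read 'p': s0 → s1
  read 'q': s1 → s0
  read 'r': s0 → s2
  read 'p': s2 → s4
  read 'r': s4 → s1
  read 'p': s1 → s2
  read 'r': s2 → s3
  read 'p': s3 → s0
  read 'p': s0 → s1
  read 'q': s1 → s0
  end s0, rejected
w3:
  start at s3
  read 'q': s3 → s1
  read 'r': s1 → s4
  read 'p': s4 → s0
  read 'r': s0 → s2
  read 'q': s2 → s5
  read 'q': s5 → s2
  read 'r': s2 → s3
  read 'q': s3 → s1
  read 'q': s1 → s0
  read 'p': s0 → s1
  read 'q': s1 → s0
  read 'q': s0 → s3
  read 'q': s3 → s1
  read 'r': s1 → s4
  end s4, accepted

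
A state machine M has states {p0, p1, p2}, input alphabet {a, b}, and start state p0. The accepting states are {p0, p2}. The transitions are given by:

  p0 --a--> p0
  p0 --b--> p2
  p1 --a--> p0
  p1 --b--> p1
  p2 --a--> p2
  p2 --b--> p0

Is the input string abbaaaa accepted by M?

Trace: p0 -a-> p0 -b-> p2 -b-> p0 -a-> p0 -a-> p0 -a-> p0 -a-> p0
End state p0 is accepting.

Yes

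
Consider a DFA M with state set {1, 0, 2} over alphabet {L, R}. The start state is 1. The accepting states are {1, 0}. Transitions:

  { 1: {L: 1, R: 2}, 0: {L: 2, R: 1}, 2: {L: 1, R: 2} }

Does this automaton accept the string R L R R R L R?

Trace: 1 -R-> 2 -L-> 1 -R-> 2 -R-> 2 -R-> 2 -L-> 1 -R-> 2
End state 2 is not accepting.

No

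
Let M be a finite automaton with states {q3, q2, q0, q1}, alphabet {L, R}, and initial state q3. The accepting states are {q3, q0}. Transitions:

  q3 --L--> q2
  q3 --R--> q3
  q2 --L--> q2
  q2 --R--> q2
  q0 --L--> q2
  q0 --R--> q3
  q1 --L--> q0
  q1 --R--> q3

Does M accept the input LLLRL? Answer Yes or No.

Trace: q3 -L-> q2 -L-> q2 -L-> q2 -R-> q2 -L-> q2
End state q2 is not accepting.

No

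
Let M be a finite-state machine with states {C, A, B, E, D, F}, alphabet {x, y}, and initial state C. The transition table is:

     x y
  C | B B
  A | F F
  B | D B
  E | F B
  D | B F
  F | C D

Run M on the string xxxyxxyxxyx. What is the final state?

D

Trace: C -x-> B -x-> D -x-> B -y-> B -x-> D -x-> B -y-> B -x-> D -x-> B -y-> B -x-> D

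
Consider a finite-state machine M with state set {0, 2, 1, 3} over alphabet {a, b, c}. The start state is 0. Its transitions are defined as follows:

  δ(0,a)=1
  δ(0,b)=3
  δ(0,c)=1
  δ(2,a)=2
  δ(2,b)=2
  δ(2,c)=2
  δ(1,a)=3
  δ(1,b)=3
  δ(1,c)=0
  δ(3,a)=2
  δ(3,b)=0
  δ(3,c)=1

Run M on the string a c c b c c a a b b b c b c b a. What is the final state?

Trace: 0 -a-> 1 -c-> 0 -c-> 1 -b-> 3 -c-> 1 -c-> 0 -a-> 1 -a-> 3 -b-> 0 -b-> 3 -b-> 0 -c-> 1 -b-> 3 -c-> 1 -b-> 3 -a-> 2

2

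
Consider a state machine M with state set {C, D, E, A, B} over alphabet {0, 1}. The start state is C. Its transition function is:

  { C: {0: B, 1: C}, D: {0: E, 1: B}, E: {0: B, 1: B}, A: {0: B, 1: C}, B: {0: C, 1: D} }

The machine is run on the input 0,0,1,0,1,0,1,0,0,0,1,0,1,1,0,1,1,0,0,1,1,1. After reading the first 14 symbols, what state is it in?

start at C
read '0': C → B
read '0': B → C
read '1': C → C
read '0': C → B
read '1': B → D
read '0': D → E
read '1': E → B
read '0': B → C
read '0': C → B
read '0': B → C
read '1': C → C
read '0': C → B
read '1': B → D
read '1': D → B
After 14 symbols: B.

B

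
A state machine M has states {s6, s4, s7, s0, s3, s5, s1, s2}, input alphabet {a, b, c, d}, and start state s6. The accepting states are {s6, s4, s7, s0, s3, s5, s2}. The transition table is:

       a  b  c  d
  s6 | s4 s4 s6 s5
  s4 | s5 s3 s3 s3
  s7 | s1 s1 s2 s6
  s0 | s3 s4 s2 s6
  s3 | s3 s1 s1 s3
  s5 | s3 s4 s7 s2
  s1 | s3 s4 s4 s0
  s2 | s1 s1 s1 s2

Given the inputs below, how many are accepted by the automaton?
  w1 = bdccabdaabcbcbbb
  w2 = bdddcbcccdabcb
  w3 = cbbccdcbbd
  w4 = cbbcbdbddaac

3

w1: s6 → s4 → s3 → s1 → s4 → s5 → s4 → s3 → s3 → s3 → s1 → s4 → s3 → s1 → s4 → s3 → s1  → end s1, rejected
w2: s6 → s4 → s3 → s3 → s3 → s1 → s4 → s3 → s1 → s4 → s3 → s3 → s1 → s4 → s3  → end s3, accepted
w3: s6 → s6 → s4 → s3 → s1 → s4 → s3 → s1 → s4 → s3 → s3  → end s3, accepted
w4: s6 → s6 → s4 → s3 → s1 → s4 → s3 → s1 → s0 → s6 → s4 → s5 → s7  → end s7, accepted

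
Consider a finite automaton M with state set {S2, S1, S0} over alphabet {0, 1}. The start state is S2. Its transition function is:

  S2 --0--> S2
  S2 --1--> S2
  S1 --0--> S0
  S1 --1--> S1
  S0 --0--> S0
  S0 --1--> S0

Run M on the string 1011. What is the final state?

S2 → S2 → S2 → S2 → S2

S2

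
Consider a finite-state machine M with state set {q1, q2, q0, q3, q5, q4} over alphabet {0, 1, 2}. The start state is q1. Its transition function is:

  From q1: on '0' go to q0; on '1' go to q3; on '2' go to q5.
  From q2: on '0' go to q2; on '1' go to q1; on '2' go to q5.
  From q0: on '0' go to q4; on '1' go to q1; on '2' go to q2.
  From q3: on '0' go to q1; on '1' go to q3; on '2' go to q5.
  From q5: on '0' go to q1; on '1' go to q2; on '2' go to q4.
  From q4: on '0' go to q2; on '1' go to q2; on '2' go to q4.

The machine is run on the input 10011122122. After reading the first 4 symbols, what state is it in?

q1

Trace: q1 -1-> q3 -0-> q1 -0-> q0 -1-> q1
After 4 symbols: q1.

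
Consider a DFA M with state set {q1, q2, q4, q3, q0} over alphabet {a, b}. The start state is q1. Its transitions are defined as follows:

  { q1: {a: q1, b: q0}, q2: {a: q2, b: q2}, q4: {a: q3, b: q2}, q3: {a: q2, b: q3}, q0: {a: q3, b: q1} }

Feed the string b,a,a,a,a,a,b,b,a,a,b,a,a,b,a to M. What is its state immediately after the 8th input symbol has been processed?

start at q1
read 'b': q1 → q0
read 'a': q0 → q3
read 'a': q3 → q2
read 'a': q2 → q2
read 'a': q2 → q2
read 'a': q2 → q2
read 'b': q2 → q2
read 'b': q2 → q2
After 8 symbols: q2.

q2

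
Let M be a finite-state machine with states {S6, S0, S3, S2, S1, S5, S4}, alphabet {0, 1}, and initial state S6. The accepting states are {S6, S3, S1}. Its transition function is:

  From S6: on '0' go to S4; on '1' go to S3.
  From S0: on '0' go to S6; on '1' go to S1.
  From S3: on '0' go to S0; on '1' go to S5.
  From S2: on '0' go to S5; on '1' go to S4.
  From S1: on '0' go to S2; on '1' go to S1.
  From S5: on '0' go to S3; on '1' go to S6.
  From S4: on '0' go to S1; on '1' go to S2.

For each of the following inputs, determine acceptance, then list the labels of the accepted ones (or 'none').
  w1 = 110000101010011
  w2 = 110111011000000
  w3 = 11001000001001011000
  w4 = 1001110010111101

w1:
  start at S6
  read '1': S6 → S3
  read '1': S3 → S5
  read '0': S5 → S3
  read '0': S3 → S0
  read '0': S0 → S6
  read '0': S6 → S4
  read '1': S4 → S2
  read '0': S2 → S5
  read '1': S5 → S6
  read '0': S6 → S4
  read '1': S4 → S2
  read '0': S2 → S5
  read '0': S5 → S3
  read '1': S3 → S5
  read '1': S5 → S6
  end S6, accepted
w2:
  start at S6
  read '1': S6 → S3
  read '1': S3 → S5
  read '0': S5 → S3
  read '1': S3 → S5
  read '1': S5 → S6
  read '1': S6 → S3
  read '0': S3 → S0
  read '1': S0 → S1
  read '1': S1 → S1
  read '0': S1 → S2
  read '0': S2 → S5
  read '0': S5 → S3
  read '0': S3 → S0
  read '0': S0 → S6
  read '0': S6 → S4
  end S4, rejected
w3:
  start at S6
  read '1': S6 → S3
  read '1': S3 → S5
  read '0': S5 → S3
  read '0': S3 → S0
  read '1': S0 → S1
  read '0': S1 → S2
  read '0': S2 → S5
  read '0': S5 → S3
  read '0': S3 → S0
  read '0': S0 → S6
  read '1': S6 → S3
  read '0': S3 → S0
  read '0': S0 → S6
  read '1': S6 → S3
  read '0': S3 → S0
  read '1': S0 → S1
  read '1': S1 → S1
  read '0': S1 → S2
  read '0': S2 → S5
  read '0': S5 → S3
  end S3, accepted
w4:
  start at S6
  read '1': S6 → S3
  read '0': S3 → S0
  read '0': S0 → S6
  read '1': S6 → S3
  read '1': S3 → S5
  read '1': S5 → S6
  read '0': S6 → S4
  read '0': S4 → S1
  read '1': S1 → S1
  read '0': S1 → S2
  read '1': S2 → S4
  read '1': S4 → S2
  read '1': S2 → S4
  read '1': S4 → S2
  read '0': S2 → S5
  read '1': S5 → S6
  end S6, accepted

w1, w3, w4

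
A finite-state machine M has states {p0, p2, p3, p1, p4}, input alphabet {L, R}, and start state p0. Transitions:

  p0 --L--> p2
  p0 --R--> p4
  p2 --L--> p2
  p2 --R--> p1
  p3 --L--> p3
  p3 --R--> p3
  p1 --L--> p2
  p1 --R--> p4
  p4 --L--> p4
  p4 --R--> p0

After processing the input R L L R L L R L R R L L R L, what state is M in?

p0 → p4 → p4 → p4 → p0 → p2 → p2 → p1 → p2 → p1 → p4 → p4 → p4 → p0 → p2

p2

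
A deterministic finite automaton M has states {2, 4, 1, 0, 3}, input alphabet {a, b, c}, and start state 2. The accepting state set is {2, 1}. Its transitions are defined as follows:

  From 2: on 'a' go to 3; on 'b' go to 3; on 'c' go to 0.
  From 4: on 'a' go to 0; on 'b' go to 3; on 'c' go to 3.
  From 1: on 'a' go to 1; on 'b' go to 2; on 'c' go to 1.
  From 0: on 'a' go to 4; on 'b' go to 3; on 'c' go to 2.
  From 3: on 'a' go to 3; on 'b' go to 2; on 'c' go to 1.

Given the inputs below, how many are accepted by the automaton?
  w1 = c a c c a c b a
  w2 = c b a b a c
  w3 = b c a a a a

2

w1:
  start at 2
  read 'c': 2 → 0
  read 'a': 0 → 4
  read 'c': 4 → 3
  read 'c': 3 → 1
  read 'a': 1 → 1
  read 'c': 1 → 1
  read 'b': 1 → 2
  read 'a': 2 → 3
  end 3, rejected
w2:
  start at 2
  read 'c': 2 → 0
  read 'b': 0 → 3
  read 'a': 3 → 3
  read 'b': 3 → 2
  read 'a': 2 → 3
  read 'c': 3 → 1
  end 1, accepted
w3:
  start at 2
  read 'b': 2 → 3
  read 'c': 3 → 1
  read 'a': 1 → 1
  read 'a': 1 → 1
  read 'a': 1 → 1
  read 'a': 1 → 1
  end 1, accepted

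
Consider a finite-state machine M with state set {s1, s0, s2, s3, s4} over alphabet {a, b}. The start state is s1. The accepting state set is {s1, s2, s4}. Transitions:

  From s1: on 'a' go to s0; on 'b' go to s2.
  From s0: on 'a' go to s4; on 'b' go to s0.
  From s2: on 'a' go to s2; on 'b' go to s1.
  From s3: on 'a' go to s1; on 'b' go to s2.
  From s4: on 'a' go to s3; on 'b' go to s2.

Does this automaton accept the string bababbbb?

No

start at s1
read 'b': s1 → s2
read 'a': s2 → s2
read 'b': s2 → s1
read 'a': s1 → s0
read 'b': s0 → s0
read 'b': s0 → s0
read 'b': s0 → s0
read 'b': s0 → s0
End state s0 is not accepting.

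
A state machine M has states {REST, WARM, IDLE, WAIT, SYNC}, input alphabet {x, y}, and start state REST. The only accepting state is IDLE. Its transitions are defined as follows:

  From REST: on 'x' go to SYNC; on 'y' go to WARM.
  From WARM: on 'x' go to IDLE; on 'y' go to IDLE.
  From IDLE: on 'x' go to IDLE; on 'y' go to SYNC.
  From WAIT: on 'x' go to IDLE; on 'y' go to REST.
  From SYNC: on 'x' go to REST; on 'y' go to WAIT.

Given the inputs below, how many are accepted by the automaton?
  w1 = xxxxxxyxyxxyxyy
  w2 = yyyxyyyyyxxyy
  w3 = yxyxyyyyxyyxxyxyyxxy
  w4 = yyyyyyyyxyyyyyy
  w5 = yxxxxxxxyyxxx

2

w1: Trace: REST -x-> SYNC -x-> REST -x-> SYNC -x-> REST -x-> SYNC -x-> REST -y-> WARM -x-> IDLE -y-> SYNC -x-> REST -x-> SYNC -y-> WAIT -x-> IDLE -y-> SYNC -y-> WAIT  → end WAIT, rejected
w2: Trace: REST -y-> WARM -y-> IDLE -y-> SYNC -x-> REST -y-> WARM -y-> IDLE -y-> SYNC -y-> WAIT -y-> REST -x-> SYNC -x-> REST -y-> WARM -y-> IDLE  → end IDLE, accepted
w3: Trace: REST -y-> WARM -x-> IDLE -y-> SYNC -x-> REST -y-> WARM -y-> IDLE -y-> SYNC -y-> WAIT -x-> IDLE -y-> SYNC -y-> WAIT -x-> IDLE -x-> IDLE -y-> SYNC -x-> REST -y-> WARM -y-> IDLE -x-> IDLE -x-> IDLE -y-> SYNC  → end SYNC, rejected
w4: Trace: REST -y-> WARM -y-> IDLE -y-> SYNC -y-> WAIT -y-> REST -y-> WARM -y-> IDLE -y-> SYNC -x-> REST -y-> WARM -y-> IDLE -y-> SYNC -y-> WAIT -y-> REST -y-> WARM  → end WARM, rejected
w5: Trace: REST -y-> WARM -x-> IDLE -x-> IDLE -x-> IDLE -x-> IDLE -x-> IDLE -x-> IDLE -x-> IDLE -y-> SYNC -y-> WAIT -x-> IDLE -x-> IDLE -x-> IDLE  → end IDLE, accepted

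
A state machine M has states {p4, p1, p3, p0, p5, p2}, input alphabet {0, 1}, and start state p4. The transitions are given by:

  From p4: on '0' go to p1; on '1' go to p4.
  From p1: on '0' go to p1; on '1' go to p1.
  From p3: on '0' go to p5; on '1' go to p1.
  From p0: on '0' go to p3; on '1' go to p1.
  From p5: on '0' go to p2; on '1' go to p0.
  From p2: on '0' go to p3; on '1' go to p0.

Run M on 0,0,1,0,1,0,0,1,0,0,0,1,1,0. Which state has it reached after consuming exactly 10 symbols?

start at p4
read '0': p4 → p1
read '0': p1 → p1
read '1': p1 → p1
read '0': p1 → p1
read '1': p1 → p1
read '0': p1 → p1
read '0': p1 → p1
read '1': p1 → p1
read '0': p1 → p1
read '0': p1 → p1
After 10 symbols: p1.

p1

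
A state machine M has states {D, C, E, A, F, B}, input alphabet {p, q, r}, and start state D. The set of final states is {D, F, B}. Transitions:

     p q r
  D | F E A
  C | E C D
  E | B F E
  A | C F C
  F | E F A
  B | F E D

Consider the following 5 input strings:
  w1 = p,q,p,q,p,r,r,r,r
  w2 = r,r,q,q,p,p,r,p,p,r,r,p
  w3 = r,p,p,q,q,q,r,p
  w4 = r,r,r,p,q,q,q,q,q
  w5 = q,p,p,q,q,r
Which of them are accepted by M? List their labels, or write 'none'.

w1: Trace: D -p-> F -q-> F -p-> E -q-> F -p-> E -r-> E -r-> E -r-> E -r-> E  → end E, rejected
w2: Trace: D -r-> A -r-> C -q-> C -q-> C -p-> E -p-> B -r-> D -p-> F -p-> E -r-> E -r-> E -p-> B  → end B, accepted
w3: Trace: D -r-> A -p-> C -p-> E -q-> F -q-> F -q-> F -r-> A -p-> C  → end C, rejected
w4: Trace: D -r-> A -r-> C -r-> D -p-> F -q-> F -q-> F -q-> F -q-> F -q-> F  → end F, accepted
w5: Trace: D -q-> E -p-> B -p-> F -q-> F -q-> F -r-> A  → end A, rejected

w2, w4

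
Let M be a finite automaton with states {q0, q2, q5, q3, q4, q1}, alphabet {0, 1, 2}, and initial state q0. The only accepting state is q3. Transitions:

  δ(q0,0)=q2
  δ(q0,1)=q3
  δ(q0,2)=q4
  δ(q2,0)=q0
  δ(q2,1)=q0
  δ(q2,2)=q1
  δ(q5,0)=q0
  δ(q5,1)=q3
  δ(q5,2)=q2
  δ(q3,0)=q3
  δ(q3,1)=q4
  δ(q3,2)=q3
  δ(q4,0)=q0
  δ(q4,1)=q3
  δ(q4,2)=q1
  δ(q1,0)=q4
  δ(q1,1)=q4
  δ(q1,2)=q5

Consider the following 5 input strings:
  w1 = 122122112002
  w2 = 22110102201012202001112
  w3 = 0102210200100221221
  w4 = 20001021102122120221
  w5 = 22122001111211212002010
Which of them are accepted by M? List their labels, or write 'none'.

w5

w1: q0 → q3 → q3 → q3 → q4 → q1 → q5 → q3 → q4 → q1 → q4 → q0 → q4  → end q4, rejected
w2: q0 → q4 → q1 → q4 → q3 → q3 → q4 → q0 → q4 → q1 → q4 → q3 → q3 → q4 → q1 → q5 → q0 → q4 → q0 → q2 → q0 → q3 → q4 → q1  → end q1, rejected
w3: q0 → q2 → q0 → q2 → q1 → q5 → q3 → q3 → q3 → q3 → q3 → q4 → q0 → q2 → q1 → q5 → q3 → q3 → q3 → q4  → end q4, rejected
w4: q0 → q4 → q0 → q2 → q0 → q3 → q3 → q3 → q4 → q3 → q3 → q3 → q4 → q1 → q5 → q3 → q3 → q3 → q3 → q3 → q4  → end q4, rejected
w5: q0 → q4 → q1 → q4 → q1 → q5 → q0 → q2 → q0 → q3 → q4 → q3 → q3 → q4 → q3 → q3 → q4 → q1 → q4 → q0 → q4 → q0 → q3 → q3  → end q3, accepted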